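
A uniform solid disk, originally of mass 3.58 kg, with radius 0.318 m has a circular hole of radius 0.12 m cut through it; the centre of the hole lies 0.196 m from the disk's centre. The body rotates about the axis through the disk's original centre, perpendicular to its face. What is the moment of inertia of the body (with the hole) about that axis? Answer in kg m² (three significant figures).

Unpierced body about its centre: I₀ = (1/2)MR² = (1/2)(3.58)(0.318)² = 0.18101 kg m².
The removed disk has mass m = M·(r/R)² = (3.58)(0.12/0.318)² = 0.50979 kg (same uniform areal density).
Its moment of inertia about the rotation axis (parallel-axis theorem): I_hole = (1/2)mr² + md² = (1/2)(0.50979)(0.12)² + (0.50979)(0.196)² = 0.023255 kg m².
Treating the hole as negative mass, I = I₀ − I_hole = 0.18101 − 0.023255 = 0.15776 kg m².

0.158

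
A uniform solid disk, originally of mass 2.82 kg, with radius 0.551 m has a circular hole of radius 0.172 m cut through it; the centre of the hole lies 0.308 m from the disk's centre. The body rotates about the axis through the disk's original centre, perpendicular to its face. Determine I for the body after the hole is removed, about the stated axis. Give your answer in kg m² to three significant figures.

0.398

Unpierced body about its centre: I₀ = (1/2)MR² = (1/2)(2.82)(0.551)² = 0.42808 kg m².
The removed disk has mass m = M·(r/R)² = (2.82)(0.172/0.551)² = 0.27479 kg (same uniform areal density).
Its moment of inertia about the rotation axis (parallel-axis theorem): I_hole = (1/2)mr² + md² = (1/2)(0.27479)(0.172)² + (0.27479)(0.308)² = 0.030133 kg m².
Treating the hole as negative mass, I = I₀ − I_hole = 0.42808 − 0.030133 = 0.39794 kg m².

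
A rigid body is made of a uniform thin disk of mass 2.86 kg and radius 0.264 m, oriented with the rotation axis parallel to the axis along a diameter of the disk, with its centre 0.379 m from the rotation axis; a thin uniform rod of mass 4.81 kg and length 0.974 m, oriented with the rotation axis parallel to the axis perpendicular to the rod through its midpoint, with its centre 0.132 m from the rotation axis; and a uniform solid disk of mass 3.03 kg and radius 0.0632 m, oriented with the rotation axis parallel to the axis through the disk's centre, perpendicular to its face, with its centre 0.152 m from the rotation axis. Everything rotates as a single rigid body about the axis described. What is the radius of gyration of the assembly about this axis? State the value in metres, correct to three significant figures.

0.306

Thin disk: I_cm = (1/4)MR² = (1/4)(2.86)(0.264)² = 0.049833 kg m²; centre at d = 0.379 m, so I = I_cm + Md² gives I = 0.049833 + (2.86)(0.379)² = 0.46065 kg m².
Thin rod: I_cm = (1/12)ML² = (1/12)(4.81)(0.974)² = 0.38026 kg m²; centre at d = 0.132 m, so I = I_cm + Md² gives I = 0.38026 + (4.81)(0.132)² = 0.46407 kg m².
Solid disk: I_cm = (1/2)MR² = (1/2)(3.03)(0.0632)² = 0.0060513 kg m²; centre at d = 0.152 m, so I = I_cm + Md² gives I = 0.0060513 + (3.03)(0.152)² = 0.076056 kg m².
Total I = 1.0008 kg m²; total mass M = 10.7 kg.
k = √(I/M) = √(1.0008/10.7) = 0.30583 m.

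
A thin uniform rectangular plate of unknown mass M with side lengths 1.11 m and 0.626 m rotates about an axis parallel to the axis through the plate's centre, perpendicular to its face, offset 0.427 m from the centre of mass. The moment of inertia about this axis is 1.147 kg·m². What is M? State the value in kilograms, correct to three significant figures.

I = I_cm + Md² = (1/12)M(a²+b²) + Md² = M·[0.0833333·[(1.11)² + (0.626)²] + (0.427)²] = M·0.31766.
So M = 1.147 / 0.31766 = 3.6108 kg.

3.61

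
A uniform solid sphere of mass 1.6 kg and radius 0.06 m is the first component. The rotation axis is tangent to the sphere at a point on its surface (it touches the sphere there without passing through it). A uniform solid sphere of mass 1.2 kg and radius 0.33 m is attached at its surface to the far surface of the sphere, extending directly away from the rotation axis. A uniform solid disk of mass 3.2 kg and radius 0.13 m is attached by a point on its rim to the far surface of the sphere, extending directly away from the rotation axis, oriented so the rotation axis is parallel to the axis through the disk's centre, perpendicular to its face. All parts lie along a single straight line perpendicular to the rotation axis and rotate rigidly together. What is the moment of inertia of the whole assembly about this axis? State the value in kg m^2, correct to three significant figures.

2.98

Solid sphere: I_cm = (2/5)MR² = (2/5)(1.6)(0.06)² = 0.002304 kg m^2; centre at d = 0.06 m, so I = I_cm + Md² gives I = 0.002304 + (1.6)(0.06)² = 0.008064 kg m^2.
Solid sphere: I_cm = (2/5)MR² = (2/5)(1.2)(0.33)² = 0.052272 kg m^2; centre at d = 0.06 + 0.06 + 0.33 = 0.45 m, so I = I_cm + Md² gives I = 0.052272 + (1.2)(0.45)² = 0.29527 kg m^2.
Solid disk: I_cm = (1/2)MR² = (1/2)(3.2)(0.13)² = 0.02704 kg m^2; centre at d = 0.06 + 0.06 + 0.33 + 0.33 + 0.13 = 0.91 m, so I = I_cm + Md² gives I = 0.02704 + (3.2)(0.91)² = 2.677 kg m^2.
Total I = 0.008064 + 0.29527 + 2.677 = 2.9803 kg m^2.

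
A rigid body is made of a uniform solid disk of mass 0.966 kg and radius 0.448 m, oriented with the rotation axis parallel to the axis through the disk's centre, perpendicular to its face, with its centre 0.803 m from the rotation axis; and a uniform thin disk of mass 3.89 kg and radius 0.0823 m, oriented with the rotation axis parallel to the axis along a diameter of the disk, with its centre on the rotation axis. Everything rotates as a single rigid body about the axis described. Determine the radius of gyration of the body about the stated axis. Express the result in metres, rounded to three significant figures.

0.387

Solid disk: I_cm = (1/2)MR² = (1/2)(0.966)(0.448)² = 0.09694 kg m^2; centre at d = 0.803 m, so the parallel axis theorem gives I = 0.09694 + (0.966)(0.803)² = 0.71983 kg m^2.
Thin disk: I_cm = (1/4)MR² = (1/4)(3.89)(0.0823)² = 0.006587 kg m^2; axis through the centre, so I = 0.006587 kg m^2.
Total I = 0.72641 kg m^2; total mass M = 4.856 kg.
k = √(I/M) = √(0.72641/4.856) = 0.38677 m.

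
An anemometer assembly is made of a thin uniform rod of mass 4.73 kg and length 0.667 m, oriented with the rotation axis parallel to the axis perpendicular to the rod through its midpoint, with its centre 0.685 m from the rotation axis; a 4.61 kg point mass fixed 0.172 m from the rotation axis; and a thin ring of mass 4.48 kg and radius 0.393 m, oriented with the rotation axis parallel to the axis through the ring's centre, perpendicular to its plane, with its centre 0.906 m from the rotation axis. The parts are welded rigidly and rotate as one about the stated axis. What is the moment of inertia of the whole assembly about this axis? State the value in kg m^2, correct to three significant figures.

6.90

Thin rod: I_cm = (1/12)ML² = (1/12)(4.73)(0.667)² = 0.17536 kg m^2; centre at d = 0.685 m, so the parallel axis theorem gives I = 0.17536 + (4.73)(0.685)² = 2.3948 kg m^2.
Point mass: I_cm = 0; centre at d = 0.172 m, so the parallel axis theorem gives I = 0 + (4.61)(0.172)² = 0.13638 kg m^2.
Thin ring: I_cm = MR² = (4.48)(0.393)² = 0.69193 kg m^2; centre at d = 0.906 m, so the parallel axis theorem gives I = 0.69193 + (4.48)(0.906)² = 4.3693 kg m^2.
Total I = 2.3948 + 0.13638 + 4.3693 = 6.9005 kg m^2.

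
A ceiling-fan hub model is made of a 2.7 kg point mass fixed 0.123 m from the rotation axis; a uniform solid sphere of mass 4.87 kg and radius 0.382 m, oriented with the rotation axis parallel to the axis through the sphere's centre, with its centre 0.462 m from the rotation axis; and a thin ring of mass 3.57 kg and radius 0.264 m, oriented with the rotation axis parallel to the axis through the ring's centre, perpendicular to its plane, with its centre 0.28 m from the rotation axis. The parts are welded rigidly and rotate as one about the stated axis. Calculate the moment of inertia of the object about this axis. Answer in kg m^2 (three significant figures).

Point mass: I_cm = 0; centre at d = 0.123 m, so I = I_cm + Md² gives I = 0 + (2.7)(0.123)² = 0.040848 kg m^2.
Solid sphere: I_cm = (2/5)MR² = (2/5)(4.87)(0.382)² = 0.28426 kg m^2; centre at d = 0.462 m, so I = I_cm + Md² gives I = 0.28426 + (4.87)(0.462)² = 1.3237 kg m^2.
Thin ring: I_cm = MR² = (3.57)(0.264)² = 0.24881 kg m^2; centre at d = 0.28 m, so I = I_cm + Md² gives I = 0.24881 + (3.57)(0.28)² = 0.5287 kg m^2.
Total I = 0.040848 + 1.3237 + 0.5287 = 1.8933 kg m^2.

1.89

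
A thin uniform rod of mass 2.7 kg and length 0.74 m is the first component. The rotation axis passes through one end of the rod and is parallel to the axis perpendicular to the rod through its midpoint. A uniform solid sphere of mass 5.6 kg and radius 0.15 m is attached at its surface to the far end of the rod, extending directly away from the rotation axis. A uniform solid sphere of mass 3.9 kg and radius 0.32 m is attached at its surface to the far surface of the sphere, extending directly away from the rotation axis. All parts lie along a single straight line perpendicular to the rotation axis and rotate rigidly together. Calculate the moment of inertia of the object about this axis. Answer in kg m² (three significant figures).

Thin rod: I_cm = (1/12)ML² = (1/12)(2.7)(0.74)² = 0.12321 kg m²; centre at d = 0.37 m, so the parallel axis theorem gives I = 0.12321 + (2.7)(0.37)² = 0.49284 kg m².
Solid sphere: I_cm = (2/5)MR² = (2/5)(5.6)(0.15)² = 0.0504 kg m²; centre at d = 0.37 + 0.37 + 0.15 = 0.89 m, so the parallel axis theorem gives I = 0.0504 + (5.6)(0.89)² = 4.4862 kg m².
Solid sphere: I_cm = (2/5)MR² = (2/5)(3.9)(0.32)² = 0.15974 kg m²; centre at d = 0.37 + 0.37 + 0.15 + 0.15 + 0.32 = 1.36 m, so the parallel axis theorem gives I = 0.15974 + (3.9)(1.36)² = 7.3732 kg m².
Total I = 0.49284 + 4.4862 + 7.3732 = 12.352 kg m².

12.4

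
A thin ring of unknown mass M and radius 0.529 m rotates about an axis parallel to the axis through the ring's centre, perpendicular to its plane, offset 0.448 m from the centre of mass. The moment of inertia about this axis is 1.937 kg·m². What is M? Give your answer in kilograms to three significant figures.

4.03

I = I_cm + Md² = MR² + Md² = M·[1·(0.529)² + (0.448)²] = M·0.48054.
So M = 1.937 / 0.48054 = 4.0308 kg.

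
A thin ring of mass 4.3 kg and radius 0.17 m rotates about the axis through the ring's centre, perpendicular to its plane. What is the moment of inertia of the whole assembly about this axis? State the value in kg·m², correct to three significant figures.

I_cm = MR² = (4.3)(0.17)² = 0.12427 kg·m²; axis through the centre, so I = 0.12427 kg·m².

0.124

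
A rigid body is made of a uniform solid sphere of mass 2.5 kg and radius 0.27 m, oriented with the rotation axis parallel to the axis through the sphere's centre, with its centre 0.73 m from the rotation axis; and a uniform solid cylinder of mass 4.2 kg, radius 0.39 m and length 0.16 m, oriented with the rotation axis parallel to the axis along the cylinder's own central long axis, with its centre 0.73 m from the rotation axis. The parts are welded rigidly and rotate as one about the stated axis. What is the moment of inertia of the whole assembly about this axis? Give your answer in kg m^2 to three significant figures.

Solid sphere: I_cm = (2/5)MR² = (2/5)(2.5)(0.27)² = 0.0729 kg m^2; centre at d = 0.73 m, so I = I_cm + Md² gives I = 0.0729 + (2.5)(0.73)² = 1.4051 kg m^2.
Solid cylinder: I_cm = (1/2)MR² = (1/2)(4.2)(0.39)² = 0.31941 kg m^2; centre at d = 0.73 m, so I = I_cm + Md² gives I = 0.31941 + (4.2)(0.73)² = 2.5576 kg m^2.
Total I = 1.4051 + 2.5576 = 3.9627 kg m^2.

3.96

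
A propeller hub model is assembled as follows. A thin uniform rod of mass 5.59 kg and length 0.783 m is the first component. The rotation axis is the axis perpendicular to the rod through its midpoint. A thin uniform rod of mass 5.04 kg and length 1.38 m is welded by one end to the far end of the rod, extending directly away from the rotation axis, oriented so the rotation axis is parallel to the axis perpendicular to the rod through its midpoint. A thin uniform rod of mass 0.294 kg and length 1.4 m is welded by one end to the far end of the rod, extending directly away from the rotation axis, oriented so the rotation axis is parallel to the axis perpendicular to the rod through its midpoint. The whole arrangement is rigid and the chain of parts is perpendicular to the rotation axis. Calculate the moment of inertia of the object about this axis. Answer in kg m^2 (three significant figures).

Thin rod: I_cm = (1/12)ML² = (1/12)(5.59)(0.783)² = 0.2856 kg m^2; axis through the centre, so I = 0.2856 kg m^2.
Thin rod: I_cm = (1/12)ML² = (1/12)(5.04)(1.38)² = 0.79985 kg m^2; centre at d = 0.3915 + 0.69 = 1.0815 m, so the parallel axis theorem gives I = 0.79985 + (5.04)(1.0815)² = 6.6948 kg m^2.
Thin rod: I_cm = (1/12)ML² = (1/12)(0.294)(1.4)² = 0.04802 kg m^2; centre at d = 0.3915 + 0.69 + 0.69 + 0.7 = 2.4715 m, so the parallel axis theorem gives I = 0.04802 + (0.294)(2.4715)² = 1.8439 kg m^2.
Total I = 0.2856 + 6.6948 + 1.8439 = 8.8243 kg m^2.

8.82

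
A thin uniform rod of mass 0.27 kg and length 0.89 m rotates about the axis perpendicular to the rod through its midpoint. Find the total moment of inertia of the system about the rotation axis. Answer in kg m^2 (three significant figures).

0.0178

I_cm = (1/12)ML² = (1/12)(0.27)(0.89)² = 0.017822 kg m^2; axis through the centre, so I = 0.017822 kg m^2.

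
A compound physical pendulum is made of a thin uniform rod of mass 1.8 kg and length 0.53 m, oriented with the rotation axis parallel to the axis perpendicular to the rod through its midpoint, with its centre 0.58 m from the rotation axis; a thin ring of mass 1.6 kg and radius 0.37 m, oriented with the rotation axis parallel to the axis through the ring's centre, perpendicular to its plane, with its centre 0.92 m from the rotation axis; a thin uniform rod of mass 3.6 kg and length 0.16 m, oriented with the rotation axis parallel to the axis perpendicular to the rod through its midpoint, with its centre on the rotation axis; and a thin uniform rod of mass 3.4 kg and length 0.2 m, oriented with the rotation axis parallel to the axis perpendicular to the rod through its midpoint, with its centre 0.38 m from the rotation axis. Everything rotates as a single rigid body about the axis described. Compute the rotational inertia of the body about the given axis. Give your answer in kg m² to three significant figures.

2.73

Thin rod: I_cm = (1/12)ML² = (1/12)(1.8)(0.53)² = 0.042135 kg m²; centre at d = 0.58 m, so the parallel axis theorem gives I = 0.042135 + (1.8)(0.58)² = 0.64765 kg m².
Thin ring: I_cm = MR² = (1.6)(0.37)² = 0.21904 kg m²; centre at d = 0.92 m, so the parallel axis theorem gives I = 0.21904 + (1.6)(0.92)² = 1.5733 kg m².
Thin rod: I_cm = (1/12)ML² = (1/12)(3.6)(0.16)² = 0.00768 kg m²; axis through the centre, so I = 0.00768 kg m².
Thin rod: I_cm = (1/12)ML² = (1/12)(3.4)(0.2)² = 0.011333 kg m²; centre at d = 0.38 m, so the parallel axis theorem gives I = 0.011333 + (3.4)(0.38)² = 0.50229 kg m².
Total I = 0.64765 + 1.5733 + 0.00768 + 0.50229 = 2.7309 kg m².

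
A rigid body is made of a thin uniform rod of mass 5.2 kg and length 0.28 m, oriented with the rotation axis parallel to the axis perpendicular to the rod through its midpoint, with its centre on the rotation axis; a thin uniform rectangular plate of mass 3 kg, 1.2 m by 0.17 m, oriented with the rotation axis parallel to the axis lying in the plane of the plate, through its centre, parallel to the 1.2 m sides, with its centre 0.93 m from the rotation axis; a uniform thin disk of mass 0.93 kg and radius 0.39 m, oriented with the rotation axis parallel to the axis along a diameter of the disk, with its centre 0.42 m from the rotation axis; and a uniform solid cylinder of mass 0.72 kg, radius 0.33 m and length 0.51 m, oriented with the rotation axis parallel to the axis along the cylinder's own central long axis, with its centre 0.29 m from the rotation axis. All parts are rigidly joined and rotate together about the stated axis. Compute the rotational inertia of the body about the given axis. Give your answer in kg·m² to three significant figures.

Thin rod: I_cm = (1/12)ML² = (1/12)(5.2)(0.28)² = 0.033973 kg·m²; axis through the centre, so I = 0.033973 kg·m².
Rectangular plate: I_cm = (1/12)Mb² = (1/12)(3)(0.17)² = 0.007225 kg·m²; centre at d = 0.93 m, so the parallel axis theorem gives I = 0.007225 + (3)(0.93)² = 2.6019 kg·m².
Thin disk: I_cm = (1/4)MR² = (1/4)(0.93)(0.39)² = 0.035363 kg·m²; centre at d = 0.42 m, so the parallel axis theorem gives I = 0.035363 + (0.93)(0.42)² = 0.19942 kg·m².
Solid cylinder: I_cm = (1/2)MR² = (1/2)(0.72)(0.33)² = 0.039204 kg·m²; centre at d = 0.29 m, so the parallel axis theorem gives I = 0.039204 + (0.72)(0.29)² = 0.099756 kg·m².
Total I = 0.033973 + 2.6019 + 0.19942 + 0.099756 = 2.9351 kg·m².

2.94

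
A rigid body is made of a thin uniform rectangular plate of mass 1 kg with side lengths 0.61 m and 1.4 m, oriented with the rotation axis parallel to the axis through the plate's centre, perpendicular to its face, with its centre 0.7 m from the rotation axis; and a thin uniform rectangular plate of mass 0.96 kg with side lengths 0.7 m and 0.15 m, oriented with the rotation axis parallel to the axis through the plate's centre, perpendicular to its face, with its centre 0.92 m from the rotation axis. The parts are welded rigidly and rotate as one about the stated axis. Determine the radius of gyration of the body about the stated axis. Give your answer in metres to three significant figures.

0.886

Rectangular plate: I_cm = (1/12)M(a²+b²) = (1/12)(1)[(0.61)² + (1.4)²] = 0.19434 kg·m²; centre at d = 0.7 m, so the parallel axis theorem gives I = 0.19434 + (1)(0.7)² = 0.68434 kg·m².
Rectangular plate: I_cm = (1/12)M(a²+b²) = (1/12)(0.96)[(0.7)² + (0.15)²] = 0.041 kg·m²; centre at d = 0.92 m, so the parallel axis theorem gives I = 0.041 + (0.96)(0.92)² = 0.85354 kg·m².
Total I = 1.5379 kg·m²; total mass M = 1.96 kg.
k = √(I/M) = √(1.5379/1.96) = 0.8858 m.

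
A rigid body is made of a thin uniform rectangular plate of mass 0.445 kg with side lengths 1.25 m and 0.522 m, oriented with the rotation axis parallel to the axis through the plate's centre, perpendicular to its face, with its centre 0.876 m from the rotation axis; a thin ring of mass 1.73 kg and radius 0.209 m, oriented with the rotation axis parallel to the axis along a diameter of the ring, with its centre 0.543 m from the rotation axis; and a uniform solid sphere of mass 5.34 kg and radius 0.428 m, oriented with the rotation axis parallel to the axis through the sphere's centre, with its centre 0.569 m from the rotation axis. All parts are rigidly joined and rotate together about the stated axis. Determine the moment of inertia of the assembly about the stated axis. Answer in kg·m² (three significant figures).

3.08

Rectangular plate: I_cm = (1/12)M(a²+b²) = (1/12)(0.445)[(1.25)² + (0.522)²] = 0.068047 kg·m²; centre at d = 0.876 m, so I = I_cm + Md² gives I = 0.068047 + (0.445)(0.876)² = 0.40953 kg·m².
Thin ring: I_cm = (1/2)MR² = (1/2)(1.73)(0.209)² = 0.037784 kg·m²; centre at d = 0.543 m, so I = I_cm + Md² gives I = 0.037784 + (1.73)(0.543)² = 0.54787 kg·m².
Solid sphere: I_cm = (2/5)MR² = (2/5)(5.34)(0.428)² = 0.39128 kg·m²; centre at d = 0.569 m, so I = I_cm + Md² gives I = 0.39128 + (5.34)(0.569)² = 2.1202 kg·m².
Total I = 0.40953 + 0.54787 + 2.1202 = 3.0776 kg·m².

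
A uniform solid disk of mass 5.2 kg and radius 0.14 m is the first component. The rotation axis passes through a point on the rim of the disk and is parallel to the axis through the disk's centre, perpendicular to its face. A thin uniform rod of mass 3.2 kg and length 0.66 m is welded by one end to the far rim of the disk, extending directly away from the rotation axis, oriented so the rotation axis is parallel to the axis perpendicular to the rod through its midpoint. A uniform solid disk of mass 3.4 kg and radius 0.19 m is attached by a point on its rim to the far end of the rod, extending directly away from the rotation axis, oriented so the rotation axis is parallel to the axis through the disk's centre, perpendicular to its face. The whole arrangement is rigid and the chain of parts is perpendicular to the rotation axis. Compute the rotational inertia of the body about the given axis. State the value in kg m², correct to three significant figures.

Solid disk: I_cm = (1/2)MR² = (1/2)(5.2)(0.14)² = 0.05096 kg m²; centre at d = 0.14 m, so I = I_cm + Md² gives I = 0.05096 + (5.2)(0.14)² = 0.15288 kg m².
Thin rod: I_cm = (1/12)ML² = (1/12)(3.2)(0.66)² = 0.11616 kg m²; centre at d = 0.14 + 0.14 + 0.33 = 0.61 m, so I = I_cm + Md² gives I = 0.11616 + (3.2)(0.61)² = 1.3069 kg m².
Solid disk: I_cm = (1/2)MR² = (1/2)(3.4)(0.19)² = 0.06137 kg m²; centre at d = 0.14 + 0.14 + 0.33 + 0.33 + 0.19 = 1.13 m, so I = I_cm + Md² gives I = 0.06137 + (3.4)(1.13)² = 4.4028 kg m².
Total I = 0.15288 + 1.3069 + 4.4028 = 5.8626 kg m².

5.86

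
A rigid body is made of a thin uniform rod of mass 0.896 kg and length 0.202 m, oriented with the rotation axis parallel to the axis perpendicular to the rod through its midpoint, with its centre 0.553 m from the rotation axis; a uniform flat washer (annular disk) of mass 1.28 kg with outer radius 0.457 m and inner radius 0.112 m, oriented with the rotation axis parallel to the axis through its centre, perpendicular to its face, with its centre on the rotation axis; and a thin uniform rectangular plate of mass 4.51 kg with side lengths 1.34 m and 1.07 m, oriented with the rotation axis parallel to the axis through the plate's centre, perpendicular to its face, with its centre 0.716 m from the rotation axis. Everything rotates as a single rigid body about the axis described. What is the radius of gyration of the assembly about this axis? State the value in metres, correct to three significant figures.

0.757

Thin rod: I_cm = (1/12)ML² = (1/12)(0.896)(0.202)² = 0.0030467 kg m^2; centre at d = 0.553 m, so the parallel axis theorem gives I = 0.0030467 + (0.896)(0.553)² = 0.27705 kg m^2.
Annular disk: I_cm = (1/2)M(R²+r²) = (1/2)(1.28)[(0.457)² + (0.112)²] = 0.14169 kg m^2; axis through the centre, so I = 0.14169 kg m^2.
Rectangular plate: I_cm = (1/12)M(a²+b²) = (1/12)(4.51)[(1.34)² + (1.07)²] = 1.1051 kg m^2; centre at d = 0.716 m, so the parallel axis theorem gives I = 1.1051 + (4.51)(0.716)² = 3.4172 kg m^2.
Total I = 3.836 kg m^2; total mass M = 6.686 kg.
k = √(I/M) = √(3.836/6.686) = 0.75745 m.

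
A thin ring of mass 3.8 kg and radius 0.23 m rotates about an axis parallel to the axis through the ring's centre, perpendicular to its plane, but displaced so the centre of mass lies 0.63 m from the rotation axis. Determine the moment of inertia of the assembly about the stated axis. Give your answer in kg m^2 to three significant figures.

1.71

I_cm = MR² = (3.8)(0.23)² = 0.20102 kg m^2; centre at d = 0.63 m, so I = I_cm + Md² gives I = 0.20102 + (3.8)(0.63)² = 1.7092 kg m^2.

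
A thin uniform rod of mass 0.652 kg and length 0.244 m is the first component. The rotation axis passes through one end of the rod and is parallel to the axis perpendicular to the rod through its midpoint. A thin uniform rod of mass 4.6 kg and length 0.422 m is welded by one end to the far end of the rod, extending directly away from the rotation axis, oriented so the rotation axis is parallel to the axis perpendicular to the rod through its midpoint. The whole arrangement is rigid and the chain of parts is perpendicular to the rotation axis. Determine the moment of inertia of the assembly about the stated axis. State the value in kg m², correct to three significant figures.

1.03

Thin rod: I_cm = (1/12)ML² = (1/12)(0.652)(0.244)² = 0.0032348 kg m²; centre at d = 0.122 m, so I = I_cm + Md² gives I = 0.0032348 + (0.652)(0.122)² = 0.012939 kg m².
Thin rod: I_cm = (1/12)ML² = (1/12)(4.6)(0.422)² = 0.068266 kg m²; centre at d = 0.122 + 0.122 + 0.211 = 0.455 m, so I = I_cm + Md² gives I = 0.068266 + (4.6)(0.455)² = 1.0206 kg m².
Total I = 0.012939 + 1.0206 = 1.0335 kg m².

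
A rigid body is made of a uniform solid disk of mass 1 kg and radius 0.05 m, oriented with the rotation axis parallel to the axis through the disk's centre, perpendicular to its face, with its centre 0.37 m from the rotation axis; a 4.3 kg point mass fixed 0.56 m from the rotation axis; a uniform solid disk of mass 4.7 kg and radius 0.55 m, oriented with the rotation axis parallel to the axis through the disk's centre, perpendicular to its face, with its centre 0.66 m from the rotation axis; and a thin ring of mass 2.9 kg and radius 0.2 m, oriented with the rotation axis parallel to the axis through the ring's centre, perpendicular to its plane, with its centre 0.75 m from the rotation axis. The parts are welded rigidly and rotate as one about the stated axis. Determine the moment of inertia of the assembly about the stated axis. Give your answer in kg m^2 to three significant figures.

Solid disk: I_cm = (1/2)MR² = (1/2)(1)(0.05)² = 0.00125 kg m^2; centre at d = 0.37 m, so the parallel axis theorem gives I = 0.00125 + (1)(0.37)² = 0.13815 kg m^2.
Point mass: I_cm = 0; centre at d = 0.56 m, so the parallel axis theorem gives I = 0 + (4.3)(0.56)² = 1.3485 kg m^2.
Solid disk: I_cm = (1/2)MR² = (1/2)(4.7)(0.55)² = 0.71088 kg m^2; centre at d = 0.66 m, so the parallel axis theorem gives I = 0.71088 + (4.7)(0.66)² = 2.7582 kg m^2.
Thin ring: I_cm = MR² = (2.9)(0.2)² = 0.116 kg m^2; centre at d = 0.75 m, so the parallel axis theorem gives I = 0.116 + (2.9)(0.75)² = 1.7472 kg m^2.
Total I = 0.13815 + 1.3485 + 2.7582 + 1.7472 = 5.9921 kg m^2.

5.99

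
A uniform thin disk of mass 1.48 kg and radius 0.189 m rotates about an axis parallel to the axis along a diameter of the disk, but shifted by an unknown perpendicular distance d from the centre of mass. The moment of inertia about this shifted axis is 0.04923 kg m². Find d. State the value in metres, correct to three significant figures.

About the centre-of-mass axis, I_cm = (1/4)MR² = (1/4)(1.48)(0.189)² = 0.013217 kg m².
Parallel axis theorem: I = I_cm + Md², so Md² = 0.04923 − 0.013217 = 0.036013 kg m².
d = √(0.036013 / 1.48) = 0.15599 m.

0.156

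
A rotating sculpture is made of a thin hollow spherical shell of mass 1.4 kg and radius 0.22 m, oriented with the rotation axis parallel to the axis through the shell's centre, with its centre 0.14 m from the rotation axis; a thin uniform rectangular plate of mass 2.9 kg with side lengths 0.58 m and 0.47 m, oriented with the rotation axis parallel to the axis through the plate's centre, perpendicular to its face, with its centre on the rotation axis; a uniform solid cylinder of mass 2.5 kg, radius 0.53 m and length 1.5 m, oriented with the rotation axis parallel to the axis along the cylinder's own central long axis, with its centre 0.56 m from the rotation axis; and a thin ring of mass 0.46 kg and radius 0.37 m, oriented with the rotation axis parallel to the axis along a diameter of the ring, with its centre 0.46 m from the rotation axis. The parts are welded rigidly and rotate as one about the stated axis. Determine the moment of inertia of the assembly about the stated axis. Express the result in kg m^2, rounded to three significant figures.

Spherical shell: I_cm = (2/3)MR² = (2/3)(1.4)(0.22)² = 0.045173 kg m^2; centre at d = 0.14 m, so I = I_cm + Md² gives I = 0.045173 + (1.4)(0.14)² = 0.072613 kg m^2.
Rectangular plate: I_cm = (1/12)M(a²+b²) = (1/12)(2.9)[(0.58)² + (0.47)²] = 0.13468 kg m^2; axis through the centre, so I = 0.13468 kg m^2.
Solid cylinder: I_cm = (1/2)MR² = (1/2)(2.5)(0.53)² = 0.35113 kg m^2; centre at d = 0.56 m, so I = I_cm + Md² gives I = 0.35113 + (2.5)(0.56)² = 1.1351 kg m^2.
Thin ring: I_cm = (1/2)MR² = (1/2)(0.46)(0.37)² = 0.031487 kg m^2; centre at d = 0.46 m, so I = I_cm + Md² gives I = 0.031487 + (0.46)(0.46)² = 0.12882 kg m^2.
Total I = 0.072613 + 0.13468 + 1.1351 + 0.12882 = 1.4712 kg m^2.

1.47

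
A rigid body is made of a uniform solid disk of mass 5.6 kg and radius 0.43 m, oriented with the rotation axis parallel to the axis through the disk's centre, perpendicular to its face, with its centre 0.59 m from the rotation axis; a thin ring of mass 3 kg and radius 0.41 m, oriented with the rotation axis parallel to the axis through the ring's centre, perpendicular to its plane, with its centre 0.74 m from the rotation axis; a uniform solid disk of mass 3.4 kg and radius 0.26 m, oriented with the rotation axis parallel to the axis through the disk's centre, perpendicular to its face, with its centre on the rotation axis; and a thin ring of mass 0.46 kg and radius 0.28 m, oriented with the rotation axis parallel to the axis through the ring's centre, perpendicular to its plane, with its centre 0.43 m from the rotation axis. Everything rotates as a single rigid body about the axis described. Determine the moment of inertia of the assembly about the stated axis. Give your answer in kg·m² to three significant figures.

4.85

Solid disk: I_cm = (1/2)MR² = (1/2)(5.6)(0.43)² = 0.51772 kg·m²; centre at d = 0.59 m, so the parallel axis theorem gives I = 0.51772 + (5.6)(0.59)² = 2.4671 kg·m².
Thin ring: I_cm = MR² = (3)(0.41)² = 0.5043 kg·m²; centre at d = 0.74 m, so the parallel axis theorem gives I = 0.5043 + (3)(0.74)² = 2.1471 kg·m².
Solid disk: I_cm = (1/2)MR² = (1/2)(3.4)(0.26)² = 0.11492 kg·m²; axis through the centre, so I = 0.11492 kg·m².
Thin ring: I_cm = MR² = (0.46)(0.28)² = 0.036064 kg·m²; centre at d = 0.43 m, so the parallel axis theorem gives I = 0.036064 + (0.46)(0.43)² = 0.12112 kg·m².
Total I = 2.4671 + 2.1471 + 0.11492 + 0.12112 = 4.8502 kg·m².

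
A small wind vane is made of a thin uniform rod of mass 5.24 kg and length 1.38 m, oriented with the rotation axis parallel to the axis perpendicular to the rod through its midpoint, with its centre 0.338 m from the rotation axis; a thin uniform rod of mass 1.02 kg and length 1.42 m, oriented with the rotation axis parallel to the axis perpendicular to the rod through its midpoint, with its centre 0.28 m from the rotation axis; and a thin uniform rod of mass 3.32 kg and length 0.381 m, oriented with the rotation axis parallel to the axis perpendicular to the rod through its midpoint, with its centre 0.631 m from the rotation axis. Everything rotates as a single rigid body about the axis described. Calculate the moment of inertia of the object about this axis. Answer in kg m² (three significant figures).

Thin rod: I_cm = (1/12)ML² = (1/12)(5.24)(1.38)² = 0.83159 kg m²; centre at d = 0.338 m, so I = I_cm + Md² gives I = 0.83159 + (5.24)(0.338)² = 1.4302 kg m².
Thin rod: I_cm = (1/12)ML² = (1/12)(1.02)(1.42)² = 0.17139 kg m²; centre at d = 0.28 m, so I = I_cm + Md² gives I = 0.17139 + (1.02)(0.28)² = 0.25136 kg m².
Thin rod: I_cm = (1/12)ML² = (1/12)(3.32)(0.381)² = 0.040161 kg m²; centre at d = 0.631 m, so I = I_cm + Md² gives I = 0.040161 + (3.32)(0.631)² = 1.3621 kg m².
Total I = 1.4302 + 0.25136 + 1.3621 = 3.0436 kg m².

3.04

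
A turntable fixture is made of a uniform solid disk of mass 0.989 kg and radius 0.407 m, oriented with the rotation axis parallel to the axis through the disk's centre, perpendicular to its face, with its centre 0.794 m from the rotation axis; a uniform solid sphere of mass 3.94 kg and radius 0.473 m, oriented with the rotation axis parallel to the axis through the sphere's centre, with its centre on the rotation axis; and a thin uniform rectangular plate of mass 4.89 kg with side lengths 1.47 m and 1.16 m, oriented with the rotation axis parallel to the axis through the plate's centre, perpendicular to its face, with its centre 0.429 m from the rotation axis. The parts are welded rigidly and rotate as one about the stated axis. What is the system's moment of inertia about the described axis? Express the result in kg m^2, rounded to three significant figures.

Solid disk: I_cm = (1/2)MR² = (1/2)(0.989)(0.407)² = 0.081913 kg m^2; centre at d = 0.794 m, so the parallel axis theorem gives I = 0.081913 + (0.989)(0.794)² = 0.70541 kg m^2.
Solid sphere: I_cm = (2/5)MR² = (2/5)(3.94)(0.473)² = 0.3526 kg m^2; axis through the centre, so I = 0.3526 kg m^2.
Rectangular plate: I_cm = (1/12)M(a²+b²) = (1/12)(4.89)[(1.47)² + (1.16)²] = 1.4289 kg m^2; centre at d = 0.429 m, so the parallel axis theorem gives I = 1.4289 + (4.89)(0.429)² = 2.3289 kg m^2.
Total I = 0.70541 + 0.3526 + 2.3289 = 3.3869 kg m^2.

3.39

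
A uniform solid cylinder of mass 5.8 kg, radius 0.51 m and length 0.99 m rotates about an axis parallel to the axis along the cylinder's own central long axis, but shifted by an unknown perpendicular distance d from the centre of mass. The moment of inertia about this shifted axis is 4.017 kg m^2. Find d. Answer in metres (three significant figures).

0.750

About the centre-of-mass axis, I_cm = (1/2)MR² = (1/2)(5.8)(0.51)² = 0.75429 kg m^2.
Parallel axis theorem: I = I_cm + Md², so Md² = 4.017 − 0.75429 = 3.2627 kg m^2.
d = √(3.2627 / 5.8) = 0.75002 m.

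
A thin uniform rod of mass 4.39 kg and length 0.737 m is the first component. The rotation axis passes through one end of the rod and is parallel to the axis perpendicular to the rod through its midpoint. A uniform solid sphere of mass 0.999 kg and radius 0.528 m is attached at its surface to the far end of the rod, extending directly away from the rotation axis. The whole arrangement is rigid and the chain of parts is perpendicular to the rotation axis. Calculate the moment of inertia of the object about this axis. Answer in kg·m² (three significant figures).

Thin rod: I_cm = (1/12)ML² = (1/12)(4.39)(0.737)² = 0.19871 kg·m²; centre at d = 0.3685 m, so I = I_cm + Md² gives I = 0.19871 + (4.39)(0.3685)² = 0.79484 kg·m².
Solid sphere: I_cm = (2/5)MR² = (2/5)(0.999)(0.528)² = 0.1114 kg·m²; centre at d = 0.3685 + 0.3685 + 0.528 = 1.265 m, so I = I_cm + Md² gives I = 0.1114 + (0.999)(1.265)² = 1.71 kg·m².
Total I = 0.79484 + 1.71 = 2.5049 kg·m².

2.50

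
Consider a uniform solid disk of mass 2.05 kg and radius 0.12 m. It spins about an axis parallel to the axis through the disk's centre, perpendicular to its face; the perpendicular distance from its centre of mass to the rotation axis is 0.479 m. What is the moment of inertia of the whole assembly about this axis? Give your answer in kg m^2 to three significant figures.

I_cm = (1/2)MR² = (1/2)(2.05)(0.12)² = 0.01476 kg m^2; centre at d = 0.479 m, so the parallel axis theorem gives I = 0.01476 + (2.05)(0.479)² = 0.48511 kg m^2.

0.485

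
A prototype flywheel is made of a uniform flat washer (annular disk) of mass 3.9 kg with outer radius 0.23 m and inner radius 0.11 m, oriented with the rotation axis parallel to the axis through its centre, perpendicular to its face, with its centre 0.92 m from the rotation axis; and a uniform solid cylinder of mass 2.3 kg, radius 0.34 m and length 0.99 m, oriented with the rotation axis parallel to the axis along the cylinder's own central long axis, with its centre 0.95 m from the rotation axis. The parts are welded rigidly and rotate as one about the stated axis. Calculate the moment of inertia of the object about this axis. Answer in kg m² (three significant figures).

5.64

Annular disk: I_cm = (1/2)M(R²+r²) = (1/2)(3.9)[(0.23)² + (0.11)²] = 0.12675 kg m²; centre at d = 0.92 m, so I = I_cm + Md² gives I = 0.12675 + (3.9)(0.92)² = 3.4277 kg m².
Solid cylinder: I_cm = (1/2)MR² = (1/2)(2.3)(0.34)² = 0.13294 kg m²; centre at d = 0.95 m, so I = I_cm + Md² gives I = 0.13294 + (2.3)(0.95)² = 2.2087 kg m².
Total I = 3.4277 + 2.2087 = 5.6364 kg m².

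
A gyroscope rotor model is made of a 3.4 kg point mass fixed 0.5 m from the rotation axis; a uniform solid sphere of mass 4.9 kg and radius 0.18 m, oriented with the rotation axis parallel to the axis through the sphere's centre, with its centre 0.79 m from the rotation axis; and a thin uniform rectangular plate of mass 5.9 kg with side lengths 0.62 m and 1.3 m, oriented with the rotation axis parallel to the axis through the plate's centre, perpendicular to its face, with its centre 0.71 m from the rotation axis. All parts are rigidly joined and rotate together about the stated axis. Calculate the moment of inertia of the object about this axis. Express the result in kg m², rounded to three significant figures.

7.97

Point mass: I_cm = 0; centre at d = 0.5 m, so I = I_cm + Md² gives I = 0 + (3.4)(0.5)² = 0.85 kg m².
Solid sphere: I_cm = (2/5)MR² = (2/5)(4.9)(0.18)² = 0.063504 kg m²; centre at d = 0.79 m, so I = I_cm + Md² gives I = 0.063504 + (4.9)(0.79)² = 3.1216 kg m².
Rectangular plate: I_cm = (1/12)M(a²+b²) = (1/12)(5.9)[(0.62)² + (1.3)²] = 1.0199 kg m²; centre at d = 0.71 m, so I = I_cm + Md² gives I = 1.0199 + (5.9)(0.71)² = 3.9941 kg m².
Total I = 0.85 + 3.1216 + 3.9941 = 7.9657 kg m².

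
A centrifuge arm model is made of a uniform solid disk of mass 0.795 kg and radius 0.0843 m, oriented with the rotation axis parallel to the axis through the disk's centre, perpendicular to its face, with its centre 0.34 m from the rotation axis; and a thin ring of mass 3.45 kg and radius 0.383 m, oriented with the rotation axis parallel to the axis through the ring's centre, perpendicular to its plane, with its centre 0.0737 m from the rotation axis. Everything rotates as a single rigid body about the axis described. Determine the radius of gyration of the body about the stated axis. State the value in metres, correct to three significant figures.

Solid disk: I_cm = (1/2)MR² = (1/2)(0.795)(0.0843)² = 0.0028248 kg·m²; centre at d = 0.34 m, so I = I_cm + Md² gives I = 0.0028248 + (0.795)(0.34)² = 0.094727 kg·m².
Thin ring: I_cm = MR² = (3.45)(0.383)² = 0.50608 kg·m²; centre at d = 0.0737 m, so I = I_cm + Md² gives I = 0.50608 + (3.45)(0.0737)² = 0.52482 kg·m².
Total I = 0.61954 kg·m²; total mass M = 4.245 kg.
k = √(I/M) = √(0.61954/4.245) = 0.38203 m.

0.382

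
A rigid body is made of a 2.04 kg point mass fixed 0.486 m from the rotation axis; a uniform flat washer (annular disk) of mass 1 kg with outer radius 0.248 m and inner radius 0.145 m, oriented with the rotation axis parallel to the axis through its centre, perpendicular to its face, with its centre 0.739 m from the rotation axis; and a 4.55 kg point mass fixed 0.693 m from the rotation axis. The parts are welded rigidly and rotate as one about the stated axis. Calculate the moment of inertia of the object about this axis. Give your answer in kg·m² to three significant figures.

Point mass: I_cm = 0; centre at d = 0.486 m, so the parallel axis theorem gives I = 0 + (2.04)(0.486)² = 0.48184 kg·m².
Annular disk: I_cm = (1/2)M(R²+r²) = (1/2)(1)[(0.248)² + (0.145)²] = 0.041264 kg·m²; centre at d = 0.739 m, so the parallel axis theorem gives I = 0.041264 + (1)(0.739)² = 0.58739 kg·m².
Point mass: I_cm = 0; centre at d = 0.693 m, so the parallel axis theorem gives I = 0 + (4.55)(0.693)² = 2.1851 kg·m².
Total I = 0.48184 + 0.58739 + 2.1851 = 3.2544 kg·m².

3.25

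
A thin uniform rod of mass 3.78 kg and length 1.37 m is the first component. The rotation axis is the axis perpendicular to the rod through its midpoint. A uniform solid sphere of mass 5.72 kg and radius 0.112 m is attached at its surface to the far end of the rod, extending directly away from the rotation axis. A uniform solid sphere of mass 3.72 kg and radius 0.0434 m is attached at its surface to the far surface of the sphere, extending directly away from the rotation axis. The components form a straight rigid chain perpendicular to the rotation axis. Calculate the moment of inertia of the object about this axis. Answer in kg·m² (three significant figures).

7.63

Thin rod: I_cm = (1/12)ML² = (1/12)(3.78)(1.37)² = 0.59122 kg·m²; axis through the centre, so I = 0.59122 kg·m².
Solid sphere: I_cm = (2/5)MR² = (2/5)(5.72)(0.112)² = 0.028701 kg·m²; centre at d = 0.685 + 0.112 = 0.797 m, so I = I_cm + Md² gives I = 0.028701 + (5.72)(0.797)² = 3.6621 kg·m².
Solid sphere: I_cm = (2/5)MR² = (2/5)(3.72)(0.0434)² = 0.0028027 kg·m²; centre at d = 0.685 + 0.112 + 0.112 + 0.0434 = 0.9524 m, so I = I_cm + Md² gives I = 0.0028027 + (3.72)(0.9524)² = 3.3771 kg·m².
Total I = 0.59122 + 3.6621 + 3.3771 = 7.6304 kg·m².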